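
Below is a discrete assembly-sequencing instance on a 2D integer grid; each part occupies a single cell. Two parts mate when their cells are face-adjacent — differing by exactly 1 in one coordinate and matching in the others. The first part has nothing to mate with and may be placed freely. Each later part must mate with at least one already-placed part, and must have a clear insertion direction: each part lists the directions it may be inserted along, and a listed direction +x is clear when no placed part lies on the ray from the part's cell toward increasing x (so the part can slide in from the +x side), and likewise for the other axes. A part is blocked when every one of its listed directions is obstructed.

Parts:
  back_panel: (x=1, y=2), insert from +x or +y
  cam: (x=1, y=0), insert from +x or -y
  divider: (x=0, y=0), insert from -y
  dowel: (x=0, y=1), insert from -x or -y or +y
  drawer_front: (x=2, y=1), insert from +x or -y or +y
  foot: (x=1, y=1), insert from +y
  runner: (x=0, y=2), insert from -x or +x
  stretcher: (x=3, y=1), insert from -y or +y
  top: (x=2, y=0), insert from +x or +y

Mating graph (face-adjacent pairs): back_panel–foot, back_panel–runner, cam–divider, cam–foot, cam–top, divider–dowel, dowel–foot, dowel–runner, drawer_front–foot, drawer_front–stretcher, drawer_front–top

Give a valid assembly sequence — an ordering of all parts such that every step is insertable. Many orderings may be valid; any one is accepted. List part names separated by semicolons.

1. runner@(0, 2) [-x clear] — {runner}
2. dowel@(0, 1) [-x clear] — {dowel, runner}
3. foot@(1, 1) [+y clear] — {dowel, foot, runner}
4. cam@(1, 0) [+x clear] — {cam, dowel, foot, runner}
5. drawer_front@(2, 1) [+x clear] — {cam, dowel, drawer_front, foot, runner}
6. top@(2, 0) [+x clear] — {cam, dowel, drawer_front, foot, runner, top}
7. divider@(0, 0) [-y clear] — {cam, divider, dowel, drawer_front, foot, runner, top}
8. back_panel@(1, 2) [+x clear] — {back_panel, cam, divider, dowel, drawer_front, foot, runner, top}
9. stretcher@(3, 1) [-y clear] — {back_panel, cam, divider, dowel, drawer_front, foot, runner, stretcher, top}

runner; dowel; foot; cam; drawer_front; top; divider; back_panel; stretcher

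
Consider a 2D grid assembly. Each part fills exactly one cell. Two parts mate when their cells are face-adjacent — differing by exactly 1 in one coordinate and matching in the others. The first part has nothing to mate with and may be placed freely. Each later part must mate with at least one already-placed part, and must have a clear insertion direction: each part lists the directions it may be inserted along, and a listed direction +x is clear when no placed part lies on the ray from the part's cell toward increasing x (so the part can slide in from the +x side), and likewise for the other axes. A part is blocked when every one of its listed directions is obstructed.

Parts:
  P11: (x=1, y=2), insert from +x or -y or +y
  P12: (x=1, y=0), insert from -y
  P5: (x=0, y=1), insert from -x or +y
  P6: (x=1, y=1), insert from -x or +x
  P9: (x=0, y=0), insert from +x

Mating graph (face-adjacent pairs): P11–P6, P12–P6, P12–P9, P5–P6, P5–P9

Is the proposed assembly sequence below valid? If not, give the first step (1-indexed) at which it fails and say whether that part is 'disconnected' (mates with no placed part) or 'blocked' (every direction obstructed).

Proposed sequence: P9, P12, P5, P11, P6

1. P9@(0, 0) [+x clear] — {P9}
2. P12@(1, 0) [-y clear] — {P12, P9}
3. P5@(0, 1) [-x clear] — {P12, P5, P9}
4. P11@(1, 2) — no placed neighbour ⇒ disconnected

Invalid at step 4 (disconnected)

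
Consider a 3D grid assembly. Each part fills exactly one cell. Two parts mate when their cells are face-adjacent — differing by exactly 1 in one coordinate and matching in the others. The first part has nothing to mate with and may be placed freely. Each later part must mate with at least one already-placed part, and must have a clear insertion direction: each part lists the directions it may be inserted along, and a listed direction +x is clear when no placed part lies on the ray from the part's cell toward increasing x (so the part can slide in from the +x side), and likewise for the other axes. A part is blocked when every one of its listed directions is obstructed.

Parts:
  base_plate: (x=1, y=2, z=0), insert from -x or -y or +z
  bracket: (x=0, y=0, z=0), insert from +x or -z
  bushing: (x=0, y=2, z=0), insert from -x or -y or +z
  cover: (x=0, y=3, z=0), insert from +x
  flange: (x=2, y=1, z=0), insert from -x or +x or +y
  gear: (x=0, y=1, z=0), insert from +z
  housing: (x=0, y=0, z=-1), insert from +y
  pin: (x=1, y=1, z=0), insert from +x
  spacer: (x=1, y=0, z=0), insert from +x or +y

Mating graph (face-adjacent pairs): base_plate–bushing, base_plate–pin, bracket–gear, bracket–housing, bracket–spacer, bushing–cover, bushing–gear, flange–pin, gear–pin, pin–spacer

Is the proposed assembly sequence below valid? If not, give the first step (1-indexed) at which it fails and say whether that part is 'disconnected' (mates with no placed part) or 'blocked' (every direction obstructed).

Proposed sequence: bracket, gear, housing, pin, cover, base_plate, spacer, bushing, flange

1. bracket@(0, 0, 0) [+x clear] — {bracket}
2. gear@(0, 1, 0) [+z clear] — {bracket, gear}
3. housing@(0, 0, -1) [+y clear] — {bracket, gear, housing}
4. pin@(1, 1, 0) [+x clear] — {bracket, gear, housing, pin}
5. cover@(0, 3, 0) — no placed neighbour ⇒ disconnected

Invalid at step 5 (disconnected)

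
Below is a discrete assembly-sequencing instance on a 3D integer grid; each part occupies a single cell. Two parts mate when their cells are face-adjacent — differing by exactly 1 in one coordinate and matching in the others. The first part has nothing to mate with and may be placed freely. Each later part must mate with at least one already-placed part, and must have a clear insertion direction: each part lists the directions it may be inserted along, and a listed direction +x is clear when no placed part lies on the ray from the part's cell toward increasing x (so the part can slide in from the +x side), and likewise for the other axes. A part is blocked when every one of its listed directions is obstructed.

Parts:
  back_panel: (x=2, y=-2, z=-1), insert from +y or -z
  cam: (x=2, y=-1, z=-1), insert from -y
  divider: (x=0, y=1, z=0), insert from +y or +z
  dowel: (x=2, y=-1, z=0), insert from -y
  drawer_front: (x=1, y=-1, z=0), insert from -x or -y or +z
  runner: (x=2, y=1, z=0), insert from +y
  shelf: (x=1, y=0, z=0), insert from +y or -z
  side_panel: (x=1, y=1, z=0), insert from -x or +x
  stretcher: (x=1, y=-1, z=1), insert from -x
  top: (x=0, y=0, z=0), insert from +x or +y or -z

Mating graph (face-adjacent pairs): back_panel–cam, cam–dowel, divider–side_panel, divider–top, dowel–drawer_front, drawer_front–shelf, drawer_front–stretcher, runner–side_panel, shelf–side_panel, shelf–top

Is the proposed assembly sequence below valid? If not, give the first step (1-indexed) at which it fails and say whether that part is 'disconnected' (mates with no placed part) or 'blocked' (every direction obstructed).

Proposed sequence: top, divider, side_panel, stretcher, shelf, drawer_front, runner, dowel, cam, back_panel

1. top@(0, 0, 0) [+x clear] — {top}
2. divider@(0, 1, 0) [+y clear] — {divider, top}
3. side_panel@(1, 1, 0) [+x clear] — {divider, side_panel, top}
4. stretcher@(1, -1, 1) — no placed neighbour ⇒ disconnected

Invalid at step 4 (disconnected)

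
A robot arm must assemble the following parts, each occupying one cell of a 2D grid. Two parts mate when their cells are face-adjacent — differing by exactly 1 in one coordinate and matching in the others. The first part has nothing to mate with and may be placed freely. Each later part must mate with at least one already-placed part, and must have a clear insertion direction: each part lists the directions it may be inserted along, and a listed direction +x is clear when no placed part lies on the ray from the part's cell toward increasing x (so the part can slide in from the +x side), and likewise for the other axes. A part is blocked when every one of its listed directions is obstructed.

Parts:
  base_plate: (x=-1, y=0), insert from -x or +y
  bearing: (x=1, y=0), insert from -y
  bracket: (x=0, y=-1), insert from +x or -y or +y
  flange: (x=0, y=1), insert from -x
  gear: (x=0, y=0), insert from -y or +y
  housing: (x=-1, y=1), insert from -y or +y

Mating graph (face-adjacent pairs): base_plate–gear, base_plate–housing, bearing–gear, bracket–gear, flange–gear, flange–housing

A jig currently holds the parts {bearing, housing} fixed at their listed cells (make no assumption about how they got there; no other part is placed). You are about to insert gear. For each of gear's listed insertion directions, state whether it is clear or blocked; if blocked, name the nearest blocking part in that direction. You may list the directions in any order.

+y: clear; -y: clear

-y: ray from gear(0, 0) has no placed part ⇒ clear
+y: ray from gear(0, 0) has no placed part ⇒ clear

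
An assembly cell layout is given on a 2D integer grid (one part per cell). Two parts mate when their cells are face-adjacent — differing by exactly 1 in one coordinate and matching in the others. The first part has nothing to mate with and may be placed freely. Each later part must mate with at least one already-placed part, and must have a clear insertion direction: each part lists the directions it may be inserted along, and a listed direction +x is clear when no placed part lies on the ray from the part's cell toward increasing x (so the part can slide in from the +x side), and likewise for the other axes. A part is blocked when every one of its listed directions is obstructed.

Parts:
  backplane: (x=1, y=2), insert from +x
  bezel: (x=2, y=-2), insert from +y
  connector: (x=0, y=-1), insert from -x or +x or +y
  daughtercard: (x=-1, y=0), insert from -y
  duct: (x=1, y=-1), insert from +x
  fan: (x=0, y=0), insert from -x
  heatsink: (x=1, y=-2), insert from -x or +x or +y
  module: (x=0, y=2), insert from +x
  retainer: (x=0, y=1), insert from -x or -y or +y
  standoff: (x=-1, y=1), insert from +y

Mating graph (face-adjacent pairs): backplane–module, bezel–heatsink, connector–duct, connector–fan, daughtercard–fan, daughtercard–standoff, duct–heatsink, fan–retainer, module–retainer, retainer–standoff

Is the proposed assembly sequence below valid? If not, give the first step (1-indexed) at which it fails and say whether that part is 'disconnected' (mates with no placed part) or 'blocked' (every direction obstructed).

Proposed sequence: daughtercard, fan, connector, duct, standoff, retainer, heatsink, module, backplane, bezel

Invalid at step 2 (blocked)

1. daughtercard@(-1, 0) [-y clear] — {daughtercard}
2. fan@(0, 0) — -x all obstructed ⇒ blocked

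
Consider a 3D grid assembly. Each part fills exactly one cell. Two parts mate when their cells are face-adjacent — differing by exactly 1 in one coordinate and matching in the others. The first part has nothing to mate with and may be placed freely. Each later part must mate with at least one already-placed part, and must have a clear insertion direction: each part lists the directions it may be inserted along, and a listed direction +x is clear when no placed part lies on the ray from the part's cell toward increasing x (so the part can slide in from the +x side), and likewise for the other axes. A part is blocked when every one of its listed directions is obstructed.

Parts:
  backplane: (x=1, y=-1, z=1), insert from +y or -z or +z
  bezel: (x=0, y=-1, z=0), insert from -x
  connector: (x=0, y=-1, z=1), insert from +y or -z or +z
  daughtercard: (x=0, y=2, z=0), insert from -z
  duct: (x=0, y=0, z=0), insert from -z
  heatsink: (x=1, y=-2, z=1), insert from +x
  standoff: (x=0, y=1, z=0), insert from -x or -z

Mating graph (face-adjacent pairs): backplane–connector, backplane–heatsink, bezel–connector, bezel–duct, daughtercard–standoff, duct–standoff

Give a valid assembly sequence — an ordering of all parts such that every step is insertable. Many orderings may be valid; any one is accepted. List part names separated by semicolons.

1. daughtercard@(0, 2, 0) [-z clear] — {daughtercard}
2. standoff@(0, 1, 0) [-x clear] — {daughtercard, standoff}
3. duct@(0, 0, 0) [-z clear] — {daughtercard, duct, standoff}
4. bezel@(0, -1, 0) [-x clear] — {bezel, daughtercard, duct, standoff}
5. connector@(0, -1, 1) [+y clear] — {bezel, connector, daughtercard, duct, standoff}
6. backplane@(1, -1, 1) [+y clear] — {backplane, bezel, connector, daughtercard, duct, standoff}
7. heatsink@(1, -2, 1) [+x clear] — {backplane, bezel, connector, daughtercard, duct, heatsink, standoff}

daughtercard; standoff; duct; bezel; connector; backplane; heatsink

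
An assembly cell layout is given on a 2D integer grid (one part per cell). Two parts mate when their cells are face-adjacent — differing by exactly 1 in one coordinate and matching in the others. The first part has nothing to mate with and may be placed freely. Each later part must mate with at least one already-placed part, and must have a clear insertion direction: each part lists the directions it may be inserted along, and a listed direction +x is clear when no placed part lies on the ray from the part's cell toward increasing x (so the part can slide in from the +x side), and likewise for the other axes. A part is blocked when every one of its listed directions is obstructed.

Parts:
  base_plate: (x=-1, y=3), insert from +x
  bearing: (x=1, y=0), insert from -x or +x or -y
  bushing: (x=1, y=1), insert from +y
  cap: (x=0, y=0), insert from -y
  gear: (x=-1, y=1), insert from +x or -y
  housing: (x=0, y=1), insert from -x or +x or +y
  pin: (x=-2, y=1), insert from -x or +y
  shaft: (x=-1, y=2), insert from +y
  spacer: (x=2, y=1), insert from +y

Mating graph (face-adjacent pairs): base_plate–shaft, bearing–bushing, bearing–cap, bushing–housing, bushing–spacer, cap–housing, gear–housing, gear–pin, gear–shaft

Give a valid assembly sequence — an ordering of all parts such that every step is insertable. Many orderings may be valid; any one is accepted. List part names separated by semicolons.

1. pin@(-2, 1) [-x clear] — {pin}
2. gear@(-1, 1) [+x clear] — {gear, pin}
3. shaft@(-1, 2) [+y clear] — {gear, pin, shaft}
4. base_plate@(-1, 3) [+x clear] — {base_plate, gear, pin, shaft}
5. housing@(0, 1) [+x clear] — {base_plate, gear, housing, pin, shaft}
6. cap@(0, 0) [-y clear] — {base_plate, cap, gear, housing, pin, shaft}
7. bushing@(1, 1) [+y clear] — {base_plate, bushing, cap, gear, housing, pin, shaft}
8. spacer@(2, 1) [+y clear] — {base_plate, bushing, cap, gear, housing, pin, shaft, spacer}
9. bearing@(1, 0) [+x clear] — {base_plate, bearing, bushing, cap, gear, housing, pin, shaft, spacer}

pin; gear; shaft; base_plate; housing; cap; bushing; spacer; bearing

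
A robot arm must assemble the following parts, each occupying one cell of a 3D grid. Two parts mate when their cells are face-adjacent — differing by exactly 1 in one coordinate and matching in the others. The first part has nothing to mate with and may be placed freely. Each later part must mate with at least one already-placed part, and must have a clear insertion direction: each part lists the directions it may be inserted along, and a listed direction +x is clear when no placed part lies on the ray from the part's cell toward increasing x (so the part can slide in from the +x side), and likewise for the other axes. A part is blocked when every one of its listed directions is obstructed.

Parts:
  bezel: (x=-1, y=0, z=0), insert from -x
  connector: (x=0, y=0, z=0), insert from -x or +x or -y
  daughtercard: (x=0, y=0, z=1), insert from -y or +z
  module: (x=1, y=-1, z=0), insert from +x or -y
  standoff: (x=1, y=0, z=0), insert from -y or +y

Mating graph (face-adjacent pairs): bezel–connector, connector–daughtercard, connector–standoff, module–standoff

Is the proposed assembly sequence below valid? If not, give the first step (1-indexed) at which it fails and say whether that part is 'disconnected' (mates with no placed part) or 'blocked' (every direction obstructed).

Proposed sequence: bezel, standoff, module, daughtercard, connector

Invalid at step 2 (disconnected)

1. bezel@(-1, 0, 0) [-x clear] — {bezel}
2. standoff@(1, 0, 0) — no placed neighbour ⇒ disconnected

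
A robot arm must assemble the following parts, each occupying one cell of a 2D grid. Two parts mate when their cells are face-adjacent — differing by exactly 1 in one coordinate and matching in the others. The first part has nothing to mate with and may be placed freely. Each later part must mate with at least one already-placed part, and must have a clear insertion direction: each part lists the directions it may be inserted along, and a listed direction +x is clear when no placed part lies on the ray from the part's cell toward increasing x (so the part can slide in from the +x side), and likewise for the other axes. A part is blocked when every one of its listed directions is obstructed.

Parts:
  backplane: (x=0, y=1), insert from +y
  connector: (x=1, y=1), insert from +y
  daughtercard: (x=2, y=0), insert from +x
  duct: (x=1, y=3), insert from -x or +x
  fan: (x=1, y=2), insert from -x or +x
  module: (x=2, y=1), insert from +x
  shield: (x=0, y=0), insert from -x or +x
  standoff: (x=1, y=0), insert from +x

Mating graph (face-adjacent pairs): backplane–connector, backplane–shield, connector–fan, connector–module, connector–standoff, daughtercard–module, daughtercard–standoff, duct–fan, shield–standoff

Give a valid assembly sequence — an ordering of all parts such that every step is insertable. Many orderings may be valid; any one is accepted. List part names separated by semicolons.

shield; standoff; daughtercard; module; connector; fan; duct; backplane

1. shield@(0, 0) [-x clear] — {shield}
2. standoff@(1, 0) [+x clear] — {shield, standoff}
3. daughtercard@(2, 0) [+x clear] — {daughtercard, shield, standoff}
4. module@(2, 1) [+x clear] — {daughtercard, module, shield, standoff}
5. connector@(1, 1) [+y clear] — {connector, daughtercard, module, shield, standoff}
6. fan@(1, 2) [-x clear] — {connector, daughtercard, fan, module, shield, standoff}
7. duct@(1, 3) [-x clear] — {connector, daughtercard, duct, fan, module, shield, standoff}
8. backplane@(0, 1) [+y clear] — {backplane, connector, daughtercard, duct, fan, module, shield, standoff}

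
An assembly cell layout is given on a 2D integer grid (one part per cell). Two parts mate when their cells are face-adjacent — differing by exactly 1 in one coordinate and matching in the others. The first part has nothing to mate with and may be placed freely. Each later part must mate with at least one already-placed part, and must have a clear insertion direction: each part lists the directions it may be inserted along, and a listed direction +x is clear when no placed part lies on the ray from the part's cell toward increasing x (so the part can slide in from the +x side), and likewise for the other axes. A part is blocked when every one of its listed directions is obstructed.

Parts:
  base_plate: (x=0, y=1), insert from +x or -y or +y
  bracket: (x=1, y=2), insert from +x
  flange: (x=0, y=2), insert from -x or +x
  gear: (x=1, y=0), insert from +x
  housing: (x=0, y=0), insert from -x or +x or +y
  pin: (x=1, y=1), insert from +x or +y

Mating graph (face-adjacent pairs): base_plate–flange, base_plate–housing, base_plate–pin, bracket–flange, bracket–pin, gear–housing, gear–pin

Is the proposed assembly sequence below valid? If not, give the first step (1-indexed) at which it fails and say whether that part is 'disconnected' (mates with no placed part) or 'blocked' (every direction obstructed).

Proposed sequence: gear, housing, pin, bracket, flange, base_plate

1. gear@(1, 0) [+x clear] — {gear}
2. housing@(0, 0) [-x clear] — {gear, housing}
3. pin@(1, 1) [+x clear] — {gear, housing, pin}
4. bracket@(1, 2) [+x clear] — {bracket, gear, housing, pin}
5. flange@(0, 2) [-x clear] — {bracket, flange, gear, housing, pin}
6. base_plate@(0, 1) — +x/-y/+y all obstructed ⇒ blocked

Invalid at step 6 (blocked)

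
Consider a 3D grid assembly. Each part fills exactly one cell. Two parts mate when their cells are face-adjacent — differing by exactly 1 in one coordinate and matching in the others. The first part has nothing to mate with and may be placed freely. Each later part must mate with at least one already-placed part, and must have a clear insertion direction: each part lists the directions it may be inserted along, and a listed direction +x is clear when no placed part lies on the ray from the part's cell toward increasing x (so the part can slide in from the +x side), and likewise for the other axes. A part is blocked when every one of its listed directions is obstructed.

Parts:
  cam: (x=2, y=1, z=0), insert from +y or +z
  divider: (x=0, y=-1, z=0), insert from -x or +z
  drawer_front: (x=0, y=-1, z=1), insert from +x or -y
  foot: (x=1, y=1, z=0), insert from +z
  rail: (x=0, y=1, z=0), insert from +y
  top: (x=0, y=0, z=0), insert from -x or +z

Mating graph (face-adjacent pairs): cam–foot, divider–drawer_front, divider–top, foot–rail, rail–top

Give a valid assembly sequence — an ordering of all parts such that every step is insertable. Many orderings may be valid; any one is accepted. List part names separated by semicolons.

1. rail@(0, 1, 0) [+y clear] — {rail}
2. foot@(1, 1, 0) [+z clear] — {foot, rail}
3. top@(0, 0, 0) [-x clear] — {foot, rail, top}
4. divider@(0, -1, 0) [-x clear] — {divider, foot, rail, top}
5. drawer_front@(0, -1, 1) [+x clear] — {divider, drawer_front, foot, rail, top}
6. cam@(2, 1, 0) [+y clear] — {cam, divider, drawer_front, foot, rail, top}

rail; foot; top; divider; drawer_front; cam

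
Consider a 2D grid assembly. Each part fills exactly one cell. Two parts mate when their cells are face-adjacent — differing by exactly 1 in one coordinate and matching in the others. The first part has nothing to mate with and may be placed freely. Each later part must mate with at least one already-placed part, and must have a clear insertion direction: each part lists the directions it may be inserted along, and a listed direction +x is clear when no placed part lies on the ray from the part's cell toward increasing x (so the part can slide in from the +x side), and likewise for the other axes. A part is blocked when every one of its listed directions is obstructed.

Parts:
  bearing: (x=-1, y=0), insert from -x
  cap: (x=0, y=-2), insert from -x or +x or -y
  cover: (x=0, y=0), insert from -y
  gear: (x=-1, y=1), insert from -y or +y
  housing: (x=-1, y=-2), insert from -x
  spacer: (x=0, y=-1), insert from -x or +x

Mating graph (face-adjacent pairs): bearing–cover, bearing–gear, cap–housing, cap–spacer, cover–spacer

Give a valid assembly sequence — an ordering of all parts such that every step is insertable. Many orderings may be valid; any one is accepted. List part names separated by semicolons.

bearing; gear; cover; spacer; cap; housing

1. bearing@(-1, 0) [-x clear] — {bearing}
2. gear@(-1, 1) [+y clear] — {bearing, gear}
3. cover@(0, 0) [-y clear] — {bearing, cover, gear}
4. spacer@(0, -1) [-x clear] — {bearing, cover, gear, spacer}
5. cap@(0, -2) [-x clear] — {bearing, cap, cover, gear, spacer}
6. housing@(-1, -2) [-x clear] — {bearing, cap, cover, gear, housing, spacer}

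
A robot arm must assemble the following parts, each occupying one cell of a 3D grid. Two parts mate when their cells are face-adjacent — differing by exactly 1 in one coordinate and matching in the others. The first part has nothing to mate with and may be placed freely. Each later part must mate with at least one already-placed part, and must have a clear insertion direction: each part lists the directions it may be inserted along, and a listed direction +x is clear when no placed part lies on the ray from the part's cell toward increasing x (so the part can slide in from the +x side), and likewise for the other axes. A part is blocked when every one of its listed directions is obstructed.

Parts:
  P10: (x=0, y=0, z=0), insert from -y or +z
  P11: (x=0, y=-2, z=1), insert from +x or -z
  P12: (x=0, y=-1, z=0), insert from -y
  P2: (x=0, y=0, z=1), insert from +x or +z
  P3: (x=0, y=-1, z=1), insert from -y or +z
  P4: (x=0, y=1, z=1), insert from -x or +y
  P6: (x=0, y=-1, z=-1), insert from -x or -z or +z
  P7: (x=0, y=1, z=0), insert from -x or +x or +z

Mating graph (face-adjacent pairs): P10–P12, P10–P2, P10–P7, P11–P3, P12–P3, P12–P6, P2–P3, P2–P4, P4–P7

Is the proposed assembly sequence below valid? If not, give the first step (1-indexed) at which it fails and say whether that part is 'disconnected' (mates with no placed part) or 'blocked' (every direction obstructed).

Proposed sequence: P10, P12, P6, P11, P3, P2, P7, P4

1. P10@(0, 0, 0) [-y clear] — {P10}
2. P12@(0, -1, 0) [-y clear] — {P10, P12}
3. P6@(0, -1, -1) [-x clear] — {P10, P12, P6}
4. P11@(0, -2, 1) — no placed neighbour ⇒ disconnected

Invalid at step 4 (disconnected)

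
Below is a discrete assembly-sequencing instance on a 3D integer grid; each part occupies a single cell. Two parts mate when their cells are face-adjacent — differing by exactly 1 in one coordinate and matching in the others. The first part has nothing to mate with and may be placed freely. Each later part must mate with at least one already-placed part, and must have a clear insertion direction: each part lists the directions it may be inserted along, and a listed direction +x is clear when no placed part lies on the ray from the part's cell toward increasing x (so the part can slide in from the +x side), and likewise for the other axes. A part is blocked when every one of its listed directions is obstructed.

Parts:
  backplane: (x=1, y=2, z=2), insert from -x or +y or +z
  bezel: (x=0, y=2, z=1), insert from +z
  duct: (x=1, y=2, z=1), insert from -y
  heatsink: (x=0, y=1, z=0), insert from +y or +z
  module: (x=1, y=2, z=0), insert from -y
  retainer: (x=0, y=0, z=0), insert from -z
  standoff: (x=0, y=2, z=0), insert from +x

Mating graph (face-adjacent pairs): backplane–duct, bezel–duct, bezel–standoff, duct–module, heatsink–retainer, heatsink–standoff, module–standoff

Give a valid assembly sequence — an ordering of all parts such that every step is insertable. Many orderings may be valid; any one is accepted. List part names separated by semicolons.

1. retainer@(0, 0, 0) [-z clear] — {retainer}
2. heatsink@(0, 1, 0) [+y clear] — {heatsink, retainer}
3. standoff@(0, 2, 0) [+x clear] — {heatsink, retainer, standoff}
4. module@(1, 2, 0) [-y clear] — {heatsink, module, retainer, standoff}
5. duct@(1, 2, 1) [-y clear] — {duct, heatsink, module, retainer, standoff}
6. bezel@(0, 2, 1) [+z clear] — {bezel, duct, heatsink, module, retainer, standoff}
7. backplane@(1, 2, 2) [-x clear] — {backplane, bezel, duct, heatsink, module, retainer, standoff}

retainer; heatsink; standoff; module; duct; bezel; backplane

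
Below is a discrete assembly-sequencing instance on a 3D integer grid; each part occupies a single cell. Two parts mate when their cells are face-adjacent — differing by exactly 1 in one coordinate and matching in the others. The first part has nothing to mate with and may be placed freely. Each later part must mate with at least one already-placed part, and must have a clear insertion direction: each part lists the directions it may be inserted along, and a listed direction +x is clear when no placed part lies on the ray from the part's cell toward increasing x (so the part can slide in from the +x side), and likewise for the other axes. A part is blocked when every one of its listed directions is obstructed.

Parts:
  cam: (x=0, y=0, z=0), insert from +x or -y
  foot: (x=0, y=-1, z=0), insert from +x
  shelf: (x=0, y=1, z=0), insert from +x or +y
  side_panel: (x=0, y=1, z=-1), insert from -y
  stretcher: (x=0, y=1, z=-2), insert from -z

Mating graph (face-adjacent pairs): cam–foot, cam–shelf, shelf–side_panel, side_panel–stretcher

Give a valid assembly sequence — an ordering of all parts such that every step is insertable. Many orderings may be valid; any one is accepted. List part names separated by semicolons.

1. stretcher@(0, 1, -2) [-z clear] — {stretcher}
2. side_panel@(0, 1, -1) [-y clear] — {side_panel, stretcher}
3. shelf@(0, 1, 0) [+x clear] — {shelf, side_panel, stretcher}
4. cam@(0, 0, 0) [+x clear] — {cam, shelf, side_panel, stretcher}
5. foot@(0, -1, 0) [+x clear] — {cam, foot, shelf, side_panel, stretcher}

stretcher; side_panel; shelf; cam; foot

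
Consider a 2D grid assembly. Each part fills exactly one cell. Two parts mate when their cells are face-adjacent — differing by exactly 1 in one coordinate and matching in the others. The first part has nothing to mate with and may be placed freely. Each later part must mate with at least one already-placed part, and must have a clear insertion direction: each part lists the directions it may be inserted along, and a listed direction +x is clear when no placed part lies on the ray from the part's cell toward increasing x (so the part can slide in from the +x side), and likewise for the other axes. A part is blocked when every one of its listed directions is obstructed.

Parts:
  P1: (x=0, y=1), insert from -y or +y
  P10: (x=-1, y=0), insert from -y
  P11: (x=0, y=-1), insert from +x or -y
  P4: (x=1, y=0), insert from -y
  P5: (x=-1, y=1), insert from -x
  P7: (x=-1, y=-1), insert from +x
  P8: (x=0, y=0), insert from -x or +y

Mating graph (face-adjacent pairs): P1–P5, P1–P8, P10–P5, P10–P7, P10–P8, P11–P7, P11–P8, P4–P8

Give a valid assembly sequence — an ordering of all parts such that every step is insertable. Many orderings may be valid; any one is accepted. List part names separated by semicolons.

P4; P8; P10; P5; P1; P7; P11

1. P4@(1, 0) [-y clear] — {P4}
2. P8@(0, 0) [-x clear] — {P4, P8}
3. P10@(-1, 0) [-y clear] — {P10, P4, P8}
4. P5@(-1, 1) [-x clear] — {P10, P4, P5, P8}
5. P1@(0, 1) [+y clear] — {P1, P10, P4, P5, P8}
6. P7@(-1, -1) [+x clear] — {P1, P10, P4, P5, P7, P8}
7. P11@(0, -1) [+x clear] — {P1, P10, P11, P4, P5, P7, P8}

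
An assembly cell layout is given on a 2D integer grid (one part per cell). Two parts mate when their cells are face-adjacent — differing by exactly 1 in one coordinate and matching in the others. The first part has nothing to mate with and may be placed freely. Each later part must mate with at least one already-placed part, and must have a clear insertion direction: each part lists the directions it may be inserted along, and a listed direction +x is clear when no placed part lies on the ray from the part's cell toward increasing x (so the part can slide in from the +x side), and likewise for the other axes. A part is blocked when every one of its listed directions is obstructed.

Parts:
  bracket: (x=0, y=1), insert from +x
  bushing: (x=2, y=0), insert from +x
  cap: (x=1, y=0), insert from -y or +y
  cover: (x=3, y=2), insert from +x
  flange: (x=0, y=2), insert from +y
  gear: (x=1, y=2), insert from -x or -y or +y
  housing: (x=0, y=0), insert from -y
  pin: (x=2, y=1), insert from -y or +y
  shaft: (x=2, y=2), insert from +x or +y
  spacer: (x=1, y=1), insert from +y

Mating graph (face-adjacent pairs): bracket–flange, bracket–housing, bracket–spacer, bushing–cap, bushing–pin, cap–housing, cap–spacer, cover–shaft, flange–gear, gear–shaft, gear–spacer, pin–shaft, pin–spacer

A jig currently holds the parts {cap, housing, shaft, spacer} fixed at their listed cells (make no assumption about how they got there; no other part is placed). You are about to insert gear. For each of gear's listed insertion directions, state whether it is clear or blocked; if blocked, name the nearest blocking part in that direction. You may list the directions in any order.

-x: ray from gear(1, 2) has no placed part ⇒ clear
-y: nearest on ray is spacer@(1, 1) ⇒ blocked
+y: ray from gear(1, 2) has no placed part ⇒ clear

+y: clear; -x: clear; -y: blocked by spacer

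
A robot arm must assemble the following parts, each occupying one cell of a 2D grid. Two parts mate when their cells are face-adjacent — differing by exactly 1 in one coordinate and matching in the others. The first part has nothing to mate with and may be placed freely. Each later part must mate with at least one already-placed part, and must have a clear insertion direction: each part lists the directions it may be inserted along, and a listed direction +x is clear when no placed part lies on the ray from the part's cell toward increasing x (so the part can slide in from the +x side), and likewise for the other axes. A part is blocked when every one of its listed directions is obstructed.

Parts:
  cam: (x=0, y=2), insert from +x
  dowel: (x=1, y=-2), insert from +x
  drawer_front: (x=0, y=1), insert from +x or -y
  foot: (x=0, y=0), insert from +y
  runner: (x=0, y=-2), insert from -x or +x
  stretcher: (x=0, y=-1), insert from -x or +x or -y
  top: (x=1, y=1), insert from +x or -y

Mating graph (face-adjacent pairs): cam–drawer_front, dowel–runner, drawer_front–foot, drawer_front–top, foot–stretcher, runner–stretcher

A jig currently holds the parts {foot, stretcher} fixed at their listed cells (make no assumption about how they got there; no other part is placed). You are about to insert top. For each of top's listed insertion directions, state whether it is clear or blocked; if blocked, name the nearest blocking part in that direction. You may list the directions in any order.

+x: clear; -y: clear

+x: ray from top(1, 1) has no placed part ⇒ clear
-y: ray from top(1, 1) has no placed part ⇒ clear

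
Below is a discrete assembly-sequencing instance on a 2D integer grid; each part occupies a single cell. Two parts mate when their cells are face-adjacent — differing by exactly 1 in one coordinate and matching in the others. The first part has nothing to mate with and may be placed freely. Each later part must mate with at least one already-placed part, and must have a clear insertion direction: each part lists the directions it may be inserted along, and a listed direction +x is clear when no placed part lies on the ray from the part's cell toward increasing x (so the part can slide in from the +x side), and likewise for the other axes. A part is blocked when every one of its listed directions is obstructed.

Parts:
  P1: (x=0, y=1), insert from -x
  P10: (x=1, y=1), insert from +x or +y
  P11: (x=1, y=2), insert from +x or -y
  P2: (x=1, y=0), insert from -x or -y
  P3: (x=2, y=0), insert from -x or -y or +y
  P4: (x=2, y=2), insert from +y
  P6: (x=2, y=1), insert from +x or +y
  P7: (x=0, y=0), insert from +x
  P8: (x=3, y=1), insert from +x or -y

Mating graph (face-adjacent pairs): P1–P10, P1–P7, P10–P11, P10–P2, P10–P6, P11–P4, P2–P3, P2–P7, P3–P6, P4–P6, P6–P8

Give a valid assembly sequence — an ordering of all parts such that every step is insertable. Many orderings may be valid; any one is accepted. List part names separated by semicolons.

P6; P10; P1; P7; P3; P2; P11; P4; P8

1. P6@(2, 1) [+x clear] — {P6}
2. P10@(1, 1) [+y clear] — {P10, P6}
3. P1@(0, 1) [-x clear] — {P1, P10, P6}
4. P7@(0, 0) [+x clear] — {P1, P10, P6, P7}
5. P3@(2, 0) [-y clear] — {P1, P10, P3, P6, P7}
6. P2@(1, 0) [-y clear] — {P1, P10, P2, P3, P6, P7}
7. P11@(1, 2) [+x clear] — {P1, P10, P11, P2, P3, P6, P7}
8. P4@(2, 2) [+y clear] — {P1, P10, P11, P2, P3, P4, P6, P7}
9. P8@(3, 1) [+x clear] — {P1, P10, P11, P2, P3, P4, P6, P7, P8}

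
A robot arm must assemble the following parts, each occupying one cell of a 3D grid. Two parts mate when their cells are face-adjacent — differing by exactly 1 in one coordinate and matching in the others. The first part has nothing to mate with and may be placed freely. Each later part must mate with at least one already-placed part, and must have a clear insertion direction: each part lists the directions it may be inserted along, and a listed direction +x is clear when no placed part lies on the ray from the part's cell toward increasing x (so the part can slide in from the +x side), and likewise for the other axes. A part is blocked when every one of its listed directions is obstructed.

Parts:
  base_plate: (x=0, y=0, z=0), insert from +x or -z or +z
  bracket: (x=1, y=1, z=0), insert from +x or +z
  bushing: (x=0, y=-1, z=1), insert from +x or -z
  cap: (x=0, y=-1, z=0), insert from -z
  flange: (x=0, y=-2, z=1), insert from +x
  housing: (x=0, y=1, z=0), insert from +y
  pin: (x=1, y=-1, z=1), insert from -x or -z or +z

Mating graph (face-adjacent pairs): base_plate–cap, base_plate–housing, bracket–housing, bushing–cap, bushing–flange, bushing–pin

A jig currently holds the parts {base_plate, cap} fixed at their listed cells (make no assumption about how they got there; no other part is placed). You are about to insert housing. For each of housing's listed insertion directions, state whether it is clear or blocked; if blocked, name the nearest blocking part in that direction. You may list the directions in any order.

+y: ray from housing(0, 1, 0) has no placed part ⇒ clear

+y: clear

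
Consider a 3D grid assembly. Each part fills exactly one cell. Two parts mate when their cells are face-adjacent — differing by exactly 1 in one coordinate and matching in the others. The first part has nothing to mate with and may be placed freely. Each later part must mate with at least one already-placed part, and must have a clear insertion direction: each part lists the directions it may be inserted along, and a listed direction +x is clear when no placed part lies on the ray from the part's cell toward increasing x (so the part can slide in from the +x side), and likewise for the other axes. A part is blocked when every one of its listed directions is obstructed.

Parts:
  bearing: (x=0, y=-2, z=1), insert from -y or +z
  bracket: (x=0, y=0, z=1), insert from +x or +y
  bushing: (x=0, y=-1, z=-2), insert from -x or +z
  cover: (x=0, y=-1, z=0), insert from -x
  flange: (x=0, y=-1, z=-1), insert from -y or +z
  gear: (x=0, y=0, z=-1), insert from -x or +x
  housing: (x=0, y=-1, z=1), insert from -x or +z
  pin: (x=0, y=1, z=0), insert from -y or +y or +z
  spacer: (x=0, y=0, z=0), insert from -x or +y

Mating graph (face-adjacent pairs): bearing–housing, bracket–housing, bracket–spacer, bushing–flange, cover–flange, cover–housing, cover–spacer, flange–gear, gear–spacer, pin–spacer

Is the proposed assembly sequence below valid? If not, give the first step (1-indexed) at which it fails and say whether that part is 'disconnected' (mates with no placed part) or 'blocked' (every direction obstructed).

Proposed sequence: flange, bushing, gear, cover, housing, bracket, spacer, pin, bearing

1. flange@(0, -1, -1) [-y clear] — {flange}
2. bushing@(0, -1, -2) [-x clear] — {bushing, flange}
3. gear@(0, 0, -1) [-x clear] — {bushing, flange, gear}
4. cover@(0, -1, 0) [-x clear] — {bushing, cover, flange, gear}
5. housing@(0, -1, 1) [-x clear] — {bushing, cover, flange, gear, housing}
6. bracket@(0, 0, 1) [+x clear] — {bracket, bushing, cover, flange, gear, housing}
7. spacer@(0, 0, 0) [-x clear] — {bracket, bushing, cover, flange, gear, housing, spacer}
8. pin@(0, 1, 0) [+y clear] — {bracket, bushing, cover, flange, gear, housing, pin, spacer}
9. bearing@(0, -2, 1) [-y clear] — {bearing, bracket, bushing, cover, flange, gear, housing, pin, spacer}

Valid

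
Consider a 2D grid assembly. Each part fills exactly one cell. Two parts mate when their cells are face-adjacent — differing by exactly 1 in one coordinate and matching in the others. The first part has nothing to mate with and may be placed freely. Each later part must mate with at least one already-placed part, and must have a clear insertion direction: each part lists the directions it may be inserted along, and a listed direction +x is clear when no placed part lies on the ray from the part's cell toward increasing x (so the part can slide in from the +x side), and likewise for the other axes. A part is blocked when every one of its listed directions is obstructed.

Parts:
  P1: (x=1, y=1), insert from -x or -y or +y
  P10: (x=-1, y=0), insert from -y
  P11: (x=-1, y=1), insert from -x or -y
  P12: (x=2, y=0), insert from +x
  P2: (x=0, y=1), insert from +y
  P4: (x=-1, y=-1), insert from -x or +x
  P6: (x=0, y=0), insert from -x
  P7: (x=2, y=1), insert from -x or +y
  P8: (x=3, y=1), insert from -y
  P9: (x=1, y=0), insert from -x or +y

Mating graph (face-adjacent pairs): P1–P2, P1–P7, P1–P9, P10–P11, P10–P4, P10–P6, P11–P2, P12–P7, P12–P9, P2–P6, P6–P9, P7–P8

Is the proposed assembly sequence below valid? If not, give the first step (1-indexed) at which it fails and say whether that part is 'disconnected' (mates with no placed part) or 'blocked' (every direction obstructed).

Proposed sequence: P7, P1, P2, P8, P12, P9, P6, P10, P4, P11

1. P7@(2, 1) [-x clear] — {P7}
2. P1@(1, 1) [-x clear] — {P1, P7}
3. P2@(0, 1) [+y clear] — {P1, P2, P7}
4. P8@(3, 1) [-y clear] — {P1, P2, P7, P8}
5. P12@(2, 0) [+x clear] — {P1, P12, P2, P7, P8}
6. P9@(1, 0) [-x clear] — {P1, P12, P2, P7, P8, P9}
7. P6@(0, 0) [-x clear] — {P1, P12, P2, P6, P7, P8, P9}
8. P10@(-1, 0) [-y clear] — {P1, P10, P12, P2, P6, P7, P8, P9}
9. P4@(-1, -1) [-x clear] — {P1, P10, P12, P2, P4, P6, P7, P8, P9}
10. P11@(-1, 1) [-x clear] — {P1, P10, P11, P12, P2, P4, P6, P7, P8, P9}

Valid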